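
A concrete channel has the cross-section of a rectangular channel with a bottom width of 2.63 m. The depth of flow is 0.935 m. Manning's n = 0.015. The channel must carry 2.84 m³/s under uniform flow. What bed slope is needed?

S = 0.000672

Flow area A = b·y = 2.63 × 0.935 = 2.459 m². Wetted perimeter P = b + 2y = 2.63 + 2×0.935 = 4.5 m.
Hydraulic radius R = A/P = 2.459/4.5 = 0.5465 m.
From Manning's equation, S = [nQ / (1 A R^(2/3))]² = [0.015 × 2.84 / (1 × 2.459 × 0.5465^(2/3))]² = 0.000672.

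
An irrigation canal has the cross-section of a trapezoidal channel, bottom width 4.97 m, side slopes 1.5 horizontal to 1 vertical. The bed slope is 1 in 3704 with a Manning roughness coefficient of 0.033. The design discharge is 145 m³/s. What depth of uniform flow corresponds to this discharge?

y_n = 7.44 m

Manning's equation rearranged: A R^(2/3) = nQ / (1·√S) = 0.033 × 145 / (√0.00027) = 291.2.
Try y = 8.49 m: A R^(2/3) = 392.8 — over.
Try y = 5.08 m: A R^(2/3) = 125.4 — short.
Try y = 7.44 m: A R^(2/3) = 290.9 — matches.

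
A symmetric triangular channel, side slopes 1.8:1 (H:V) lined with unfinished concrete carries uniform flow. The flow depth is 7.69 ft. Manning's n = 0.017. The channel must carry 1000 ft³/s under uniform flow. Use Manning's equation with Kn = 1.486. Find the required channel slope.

For a triangular section with side slope z = 1.8: A = zy² = 1.8×7.69² = 106.4 ft²; P = 2y√(1+z²) = 2×7.69×2.059 = 31.67 ft.
Hydraulic radius R = A/P = 106.4/31.67 = 3.361 ft.
From Manning's equation, S = [nQ / (1.486 A R^(2/3))]² = [0.017 × 1000 / (1.486 × 106.4 × 3.361^(2/3))]² = 0.00229.

S = 0.00229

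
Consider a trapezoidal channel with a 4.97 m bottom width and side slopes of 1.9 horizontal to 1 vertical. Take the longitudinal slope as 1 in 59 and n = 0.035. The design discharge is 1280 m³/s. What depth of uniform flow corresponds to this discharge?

y_n = 7.39 m

Manning's equation rearranged: A R^(2/3) = nQ / (1·√S) = 0.035 × 1280 / (√0.01695) = 344.1.
Trying y = 9.42 m: A R^(2/3) = 608.1 — over.
Trying y = 7.39 m: A R^(2/3) = 343.8 — close enough.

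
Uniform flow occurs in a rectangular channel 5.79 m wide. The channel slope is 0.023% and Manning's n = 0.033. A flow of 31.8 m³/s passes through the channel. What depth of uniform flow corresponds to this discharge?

Manning's equation rearranged: A R^(2/3) = nQ / (1·√S) = 0.033 × 31.8 / (√0.00023) = 69.2.
At y = 8.36 m: A R^(2/3) = 80.64 — high.
At y = 6.42 m: A R^(2/3) = 58.91 — low.
At y = 7.34 m: A R^(2/3) = 69.16 — ≈ 69.2.

y_n = 7.34 m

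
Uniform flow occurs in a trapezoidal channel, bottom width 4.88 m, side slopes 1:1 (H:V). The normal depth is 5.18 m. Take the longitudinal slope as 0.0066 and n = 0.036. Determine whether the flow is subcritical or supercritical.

subcritical

With bottom width b = 4.88 m and side slope z = 1: A = (b + zy)y = (4.88 + 1×5.18)×5.18 = 52.11 m²; P = b + 2y√(1+z²) = 4.88 + 2×5.18×1.414 = 19.53 m.
Hydraulic radius R = A/P = 52.11/19.53 = 2.668 m.
V = (1/n) R^(2/3) √S = (1/0.036) × 2.668^(2/3) × √0.0066 = 4.341 m/s. Hydraulic depth D_h = A/T = 52.11/15.24 = 3.419 m.
Froude number Fr = V/√(g·D_h) = 4.341/√(9.81×3.419) = 0.75, which is less than 1, so the flow is subcritical.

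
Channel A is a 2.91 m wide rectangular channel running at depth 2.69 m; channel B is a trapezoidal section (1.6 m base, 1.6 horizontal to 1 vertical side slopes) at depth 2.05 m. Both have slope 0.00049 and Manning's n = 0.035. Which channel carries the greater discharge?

Channel A: Flow area A = b·y = 2.91 × 2.69 = 7.828 m². Wetted perimeter P = b + 2y = 2.91 + 2×2.69 = 8.29 m. Hydraulic radius R = A/P = 7.828/8.29 = 0.9443 m. Q_A = (1/0.035)·7.828·0.9443^(2/3)·√0.00049 = 4.765 m³/s.
Channel B: With bottom width b = 1.6 m and side slope z = 1.6: A = (b + zy)y = (1.6 + 1.6×2.05)×2.05 = 10 m²; P = b + 2y√(1+z²) = 1.6 + 2×2.05×1.887 = 9.336 m. Hydraulic radius R = A/P = 10/9.336 = 1.072 m. Q_B = (1/0.035)·10·1.072^(2/3)·√0.00049 = 6.625 m³/s.
Q_A = 4.765 m³/s vs Q_B = 6.625 m³/s, so channel B carries more.

channel B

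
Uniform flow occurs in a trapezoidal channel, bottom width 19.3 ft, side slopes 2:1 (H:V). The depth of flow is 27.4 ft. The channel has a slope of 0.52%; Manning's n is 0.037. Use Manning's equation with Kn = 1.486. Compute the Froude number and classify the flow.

subcritical

With bottom width b = 19.3 ft and side slope z = 2: A = (b + zy)y = (19.3 + 2×27.4)×27.4 = 2030 ft²; P = b + 2y√(1+z²) = 19.3 + 2×27.4×2.236 = 141.8 ft.
Hydraulic radius R = A/P = 2030/141.8 = 14.31 ft.
V = (1.486/n) R^(2/3) √S = (1.486/0.037) × 14.31^(2/3) × √0.0052 = 17.07 ft/s. Hydraulic depth D_h = A/T = 2030/128.9 = 15.75 ft.
Froude number Fr = V/√(g·D_h) = 17.07/√(32.2×15.75) = 0.758, which is less than 1, so the flow is subcritical.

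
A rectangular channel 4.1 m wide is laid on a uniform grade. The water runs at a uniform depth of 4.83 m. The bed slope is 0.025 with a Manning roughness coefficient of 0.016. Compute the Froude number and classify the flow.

Flow area A = b·y = 4.1 × 4.83 = 19.8 m². Wetted perimeter P = b + 2y = 4.1 + 2×4.83 = 13.76 m.
Hydraulic radius R = A/P = 19.8/13.76 = 1.439 m.
V = (1/n) R^(2/3) √S = (1/0.016) × 1.439^(2/3) × √0.025 = 12.6 m/s. Hydraulic depth D_h = A/T = 19.8/4.1 = 4.83 m.
Froude number Fr = V/√(g·D_h) = 12.6/√(9.81×4.83) = 1.83, which is greater than 1, so the flow is supercritical.

supercritical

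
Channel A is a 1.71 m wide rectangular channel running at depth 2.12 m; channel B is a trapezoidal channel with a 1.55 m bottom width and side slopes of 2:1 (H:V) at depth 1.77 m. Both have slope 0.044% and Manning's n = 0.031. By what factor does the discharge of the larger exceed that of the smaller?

3.35

Channel A: Flow area A = b·y = 1.71 × 2.12 = 3.625 m². Wetted perimeter P = b + 2y = 1.71 + 2×2.12 = 5.95 m. Hydraulic radius R = A/P = 3.625/5.95 = 0.6093 m. Q_A = (1/0.031)·3.625·0.6093^(2/3)·√0.00044 = 1.763 m³/s.
Channel B: With bottom width b = 1.55 m and side slope z = 2: A = (b + zy)y = (1.55 + 2×1.77)×1.77 = 9.009 m²; P = b + 2y√(1+z²) = 1.55 + 2×1.77×2.236 = 9.466 m. Hydraulic radius R = A/P = 9.009/9.466 = 0.9518 m. Q_B = (1/0.031)·9.009·0.9518^(2/3)·√0.00044 = 5.899 m³/s.
The larger discharge is 5.899 m³/s and the smaller is 1.763 m³/s; the ratio is 3.35.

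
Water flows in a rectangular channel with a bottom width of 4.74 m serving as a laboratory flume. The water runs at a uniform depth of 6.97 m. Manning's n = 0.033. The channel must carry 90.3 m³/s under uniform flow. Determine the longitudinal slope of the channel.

Flow area A = b·y = 4.74 × 6.97 = 33.04 m². Wetted perimeter P = b + 2y = 4.74 + 2×6.97 = 18.68 m.
Hydraulic radius R = A/P = 33.04/18.68 = 1.769 m.
From Manning's equation, S = [nQ / (1 A R^(2/3))]² = [0.033 × 90.3 / (1 × 33.04 × 1.769^(2/3))]² = 0.0038.

S = 0.0038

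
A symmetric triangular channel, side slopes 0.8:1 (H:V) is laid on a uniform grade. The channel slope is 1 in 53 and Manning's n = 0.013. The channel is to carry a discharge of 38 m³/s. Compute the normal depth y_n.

y_n = 2.35 m

Manning's equation rearranged: A R^(2/3) = nQ / (1·√S) = 0.013 × 38 / (√0.01887) = 3.596.
Try y = 1.83 m: A R^(2/3) = 1.845 — low.
Try y = 2.35 m: A R^(2/3) = 3.595 — ≈ 3.596.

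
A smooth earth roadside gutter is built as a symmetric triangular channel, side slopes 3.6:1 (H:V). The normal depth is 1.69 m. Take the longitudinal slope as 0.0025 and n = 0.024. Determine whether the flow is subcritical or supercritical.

For a triangular section with side slope z = 3.6: A = zy² = 3.6×1.69² = 10.28 m²; P = 2y√(1+z²) = 2×1.69×3.736 = 12.63 m.
Hydraulic radius R = A/P = 10.28/12.63 = 0.8142 m.
V = (1/n) R^(2/3) √S = (1/0.024) × 0.8142^(2/3) × √0.0025 = 1.817 m/s. Hydraulic depth D_h = A/T = 10.28/12.17 = 0.845 m.
Froude number Fr = V/√(g·D_h) = 1.817/√(9.81×0.845) = 0.631, which is less than 1, so the flow is subcritical.

subcritical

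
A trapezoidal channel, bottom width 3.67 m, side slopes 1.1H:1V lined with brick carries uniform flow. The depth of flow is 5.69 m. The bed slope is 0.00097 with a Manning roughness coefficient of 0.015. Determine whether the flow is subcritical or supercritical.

subcritical

With bottom width b = 3.67 m and side slope z = 1.1: A = (b + zy)y = (3.67 + 1.1×5.69)×5.69 = 56.5 m²; P = b + 2y√(1+z²) = 3.67 + 2×5.69×1.487 = 20.59 m.
Hydraulic radius R = A/P = 56.5/20.59 = 2.744 m.
V = (1/n) R^(2/3) √S = (1/0.015) × 2.744^(2/3) × √0.00097 = 4.07 m/s. Hydraulic depth D_h = A/T = 56.5/16.19 = 3.49 m.
Froude number Fr = V/√(g·D_h) = 4.07/√(9.81×3.49) = 0.696, which is less than 1, so the flow is subcritical.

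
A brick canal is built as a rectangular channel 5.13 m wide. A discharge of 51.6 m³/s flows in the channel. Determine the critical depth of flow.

y_c = 2.18 m

For a rectangular channel, critical depth y_c = (q²/g)^(1/3) where q = Q/b = 51.6/5.13 = 10.06 m²/s.
So y_c = (10.06²/9.81)^(1/3) = 2.18 m.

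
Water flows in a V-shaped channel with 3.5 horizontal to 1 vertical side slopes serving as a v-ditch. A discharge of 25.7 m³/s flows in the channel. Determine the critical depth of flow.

y_c = 1.62 m

At critical depth, Q² T / (g A³) = 1, i.e. A³/T = Q²/g = 25.7²/9.81 = 67.33.
Try y = 1.97 m: A³/T = 181.7 — over.
Try y = 1.62 m: A³/T = 68.34 — matches.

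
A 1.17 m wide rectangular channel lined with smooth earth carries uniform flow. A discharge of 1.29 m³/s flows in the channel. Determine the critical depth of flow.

y_c = 0.499 m

For a rectangular channel, critical depth y_c = (q²/g)^(1/3) where q = Q/b = 1.29/1.17 = 1.103 m²/s.
So y_c = (1.103²/9.81)^(1/3) = 0.499 m.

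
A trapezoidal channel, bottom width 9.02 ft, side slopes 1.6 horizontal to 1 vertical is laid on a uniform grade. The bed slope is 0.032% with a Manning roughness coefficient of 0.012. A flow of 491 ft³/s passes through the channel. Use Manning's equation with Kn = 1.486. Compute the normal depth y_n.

Manning's equation rearranged: A R^(2/3) = nQ / (1.486·√S) = 0.012 × 491 / (1.486 × √0.00032) = 221.7.
Trying y = 6.92 ft: A R^(2/3) = 347.9 — over.
Trying y = 5.56 ft: A R^(2/3) = 221.7 — close enough.

y_n = 5.56 ft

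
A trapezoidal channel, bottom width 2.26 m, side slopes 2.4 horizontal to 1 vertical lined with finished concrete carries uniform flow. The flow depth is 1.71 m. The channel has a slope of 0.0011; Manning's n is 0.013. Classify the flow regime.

subcritical

With bottom width b = 2.26 m and side slope z = 2.4: A = (b + zy)y = (2.26 + 2.4×1.71)×1.71 = 10.88 m²; P = b + 2y√(1+z²) = 2.26 + 2×1.71×2.6 = 11.15 m.
Hydraulic radius R = A/P = 10.88/11.15 = 0.9758 m.
V = (1/n) R^(2/3) √S = (1/0.013) × 0.9758^(2/3) × √0.0011 = 2.51 m/s. Hydraulic depth D_h = A/T = 10.88/10.47 = 1.04 m.
Froude number Fr = V/√(g·D_h) = 2.51/√(9.81×1.04) = 0.786, which is less than 1, so the flow is subcritical.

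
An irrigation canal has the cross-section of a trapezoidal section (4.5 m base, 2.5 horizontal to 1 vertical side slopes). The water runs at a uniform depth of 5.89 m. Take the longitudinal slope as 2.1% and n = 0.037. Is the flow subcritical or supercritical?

With bottom width b = 4.5 m and side slope z = 2.5: A = (b + zy)y = (4.5 + 2.5×5.89)×5.89 = 113.2 m²; P = b + 2y√(1+z²) = 4.5 + 2×5.89×2.693 = 36.22 m.
Hydraulic radius R = A/P = 113.2/36.22 = 3.126 m.
V = (1/n) R^(2/3) √S = (1/0.037) × 3.126^(2/3) × √0.021 = 8.374 m/s. Hydraulic depth D_h = A/T = 113.2/33.95 = 3.335 m.
Froude number Fr = V/√(g·D_h) = 8.374/√(9.81×3.335) = 1.46, which is greater than 1, so the flow is supercritical.

supercritical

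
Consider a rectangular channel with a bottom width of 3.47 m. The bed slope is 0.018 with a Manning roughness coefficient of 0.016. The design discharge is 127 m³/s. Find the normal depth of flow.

Manning's equation rearranged: A R^(2/3) = nQ / (1·√S) = 0.016 × 127 / (√0.018) = 15.15.
At y = 3.04 m: A R^(2/3) = 11.27 — low.
At y = 4.45 m: A R^(2/3) = 17.9 — high.
At y = 3.87 m: A R^(2/3) = 15.15 — matches.

y_n = 3.87 m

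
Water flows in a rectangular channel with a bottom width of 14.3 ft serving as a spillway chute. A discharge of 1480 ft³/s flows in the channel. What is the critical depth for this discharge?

For a rectangular channel, critical depth y_c = (q²/g)^(1/3) where q = Q/b = 1480/14.3 = 103.5 ft²/s.
So y_c = (103.5²/32.2)^(1/3) = 6.93 ft.

y_c = 6.93 ft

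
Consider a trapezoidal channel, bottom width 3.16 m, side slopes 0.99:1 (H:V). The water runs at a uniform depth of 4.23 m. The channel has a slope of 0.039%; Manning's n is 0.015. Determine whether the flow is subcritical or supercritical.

With bottom width b = 3.16 m and side slope z = 0.99: A = (b + zy)y = (3.16 + 0.99×4.23)×4.23 = 31.08 m²; P = b + 2y√(1+z²) = 3.16 + 2×4.23×1.407 = 15.06 m.
Hydraulic radius R = A/P = 31.08/15.06 = 2.063 m.
V = (1/n) R^(2/3) √S = (1/0.015) × 2.063^(2/3) × √0.00039 = 2.134 m/s. Hydraulic depth D_h = A/T = 31.08/11.54 = 2.694 m.
Froude number Fr = V/√(g·D_h) = 2.134/√(9.81×2.694) = 0.415, which is less than 1, so the flow is subcritical.

subcritical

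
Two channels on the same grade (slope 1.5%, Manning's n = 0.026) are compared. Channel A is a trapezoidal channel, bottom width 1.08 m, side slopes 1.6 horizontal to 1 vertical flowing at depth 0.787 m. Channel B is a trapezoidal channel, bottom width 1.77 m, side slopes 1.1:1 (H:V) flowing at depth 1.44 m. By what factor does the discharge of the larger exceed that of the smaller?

3.82

Channel A: With bottom width b = 1.08 m and side slope z = 1.6: A = (b + zy)y = (1.08 + 1.6×0.787)×0.787 = 1.841 m²; P = b + 2y√(1+z²) = 1.08 + 2×0.787×1.887 = 4.05 m. Hydraulic radius R = A/P = 1.841/4.05 = 0.4546 m. Q_A = (1/0.026)·1.841·0.4546^(2/3)·√0.015 = 5.127 m³/s.
Channel B: With bottom width b = 1.77 m and side slope z = 1.1: A = (b + zy)y = (1.77 + 1.1×1.44)×1.44 = 4.83 m²; P = b + 2y√(1+z²) = 1.77 + 2×1.44×1.487 = 6.051 m. Hydraulic radius R = A/P = 4.83/6.051 = 0.7981 m. Q_B = (1/0.026)·4.83·0.7981^(2/3)·√0.015 = 19.58 m³/s.
The larger discharge is 19.58 m³/s and the smaller is 5.127 m³/s; the ratio is 3.82.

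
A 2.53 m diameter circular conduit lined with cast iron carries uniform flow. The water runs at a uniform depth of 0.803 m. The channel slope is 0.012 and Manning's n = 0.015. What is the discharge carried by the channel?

Q = 5.91 m³/s

For a circular section of diameter D = 2.53 m at depth y = 0.803 m, the central angle is θ = 2 arccos(1 − 2y/D) = 2.394 rad. Then A = (D²/8)(θ − sin θ) = 1.371 m² and P = Dθ/2 = 3.028 m.
Hydraulic radius R = A/P = 1.371/3.028 = 0.4528 m.
Manning's equation: Q = (1/n) A R^(2/3) S^(1/2) = (1/0.015) × 1.371 × 0.4528^(2/3) × 0.012^(1/2) = 5.91 m³/s.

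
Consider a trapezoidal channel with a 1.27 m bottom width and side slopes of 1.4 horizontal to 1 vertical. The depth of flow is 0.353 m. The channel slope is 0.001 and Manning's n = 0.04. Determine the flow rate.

Q = 0.196 m³/s

With bottom width b = 1.27 m and side slope z = 1.4: A = (b + zy)y = (1.27 + 1.4×0.353)×0.353 = 0.6228 m²; P = b + 2y√(1+z²) = 1.27 + 2×0.353×1.72 = 2.485 m.
Hydraulic radius R = A/P = 0.6228/2.485 = 0.2506 m.
Manning's equation: Q = (1/n) A R^(2/3) S^(1/2) = (1/0.04) × 0.6228 × 0.2506^(2/3) × 0.001^(1/2) = 0.196 m³/s.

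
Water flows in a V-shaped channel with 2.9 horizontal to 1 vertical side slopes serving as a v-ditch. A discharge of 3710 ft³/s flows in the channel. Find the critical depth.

At critical depth, Q² T / (g A³) = 1, i.e. A³/T = Q²/g = 3710²/32.2 = 427500.
Trying y = 12.2 ft: A³/T = 1136000 — high.
Trying y = 8.97 ft: A³/T = 244200 — low.
Trying y = 10 ft: A³/T = 420500 — matches.

y_c = 10 ft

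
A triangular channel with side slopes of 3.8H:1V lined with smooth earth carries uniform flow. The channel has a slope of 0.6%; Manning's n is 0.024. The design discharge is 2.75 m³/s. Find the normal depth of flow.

y_n = 0.685 m

Manning's equation rearranged: A R^(2/3) = nQ / (1·√S) = 0.024 × 2.75 / (√0.006) = 0.8521.
At y = 0.803 m: A R^(2/3) = 1.304 — over.
At y = 0.685 m: A R^(2/3) = 0.8536 — matches.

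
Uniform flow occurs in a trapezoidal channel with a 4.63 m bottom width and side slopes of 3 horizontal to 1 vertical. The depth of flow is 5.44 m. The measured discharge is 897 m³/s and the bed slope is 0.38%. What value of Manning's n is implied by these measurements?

With bottom width b = 4.63 m and side slope z = 3: A = (b + zy)y = (4.63 + 3×5.44)×5.44 = 114 m²; P = b + 2y√(1+z²) = 4.63 + 2×5.44×3.162 = 39.04 m.
Hydraulic radius R = A/P = 114/39.04 = 2.92 m.
Rearranging Manning's equation: n = (1/Q) A R^(2/3) S^(1/2) = (1/897) × 114 × 2.92^(2/3) × √0.0038 = 0.016.

n = 0.016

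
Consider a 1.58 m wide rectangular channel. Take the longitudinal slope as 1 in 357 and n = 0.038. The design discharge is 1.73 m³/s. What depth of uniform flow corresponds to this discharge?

y_n = 1.27 m

Manning's equation rearranged: A R^(2/3) = nQ / (1·√S) = 0.038 × 1.73 / (√0.002801) = 1.242.
Trying y = 1.43 m: A R^(2/3) = 1.44 — high.
Trying y = 1.09 m: A R^(2/3) = 1.023 — low.
Trying y = 1.27 m: A R^(2/3) = 1.242 — close enough.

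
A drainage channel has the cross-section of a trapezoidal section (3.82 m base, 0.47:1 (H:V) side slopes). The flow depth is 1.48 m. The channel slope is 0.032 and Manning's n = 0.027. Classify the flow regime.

supercritical

With bottom width b = 3.82 m and side slope z = 0.47: A = (b + zy)y = (3.82 + 0.47×1.48)×1.48 = 6.683 m²; P = b + 2y√(1+z²) = 3.82 + 2×1.48×1.105 = 7.091 m.
Hydraulic radius R = A/P = 6.683/7.091 = 0.9425 m.
V = (1/n) R^(2/3) √S = (1/0.027) × 0.9425^(2/3) × √0.032 = 6.369 m/s. Hydraulic depth D_h = A/T = 6.683/5.211 = 1.282 m.
Froude number Fr = V/√(g·D_h) = 6.369/√(9.81×1.282) = 1.8, which is greater than 1, so the flow is supercritical.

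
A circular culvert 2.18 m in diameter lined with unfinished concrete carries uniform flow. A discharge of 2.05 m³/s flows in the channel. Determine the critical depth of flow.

y_c = 0.658 m

At critical depth, Q² T / (g A³) = 1, i.e. A³/T = Q²/g = 2.05²/9.81 = 0.4284.
At y = 0.806 m: A³/T = 0.9374 — too large.
At y = 0.5 m: A³/T = 0.1471 — too small.
At y = 0.658 m: A³/T = 0.4281 — close enough.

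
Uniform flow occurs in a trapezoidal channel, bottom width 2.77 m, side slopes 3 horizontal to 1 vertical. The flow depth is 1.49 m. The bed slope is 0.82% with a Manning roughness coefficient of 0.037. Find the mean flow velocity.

With bottom width b = 2.77 m and side slope z = 3: A = (b + zy)y = (2.77 + 3×1.49)×1.49 = 10.79 m²; P = b + 2y√(1+z²) = 2.77 + 2×1.49×3.162 = 12.19 m.
Hydraulic radius R = A/P = 10.79/12.19 = 0.8847 m.
From Manning's equation, V = (1/n) R^(2/3) S^(1/2) = (1/0.037) × 0.8847^(2/3) × 0.0082^(1/2) = 2.26 m/s.

V = 2.26 m/s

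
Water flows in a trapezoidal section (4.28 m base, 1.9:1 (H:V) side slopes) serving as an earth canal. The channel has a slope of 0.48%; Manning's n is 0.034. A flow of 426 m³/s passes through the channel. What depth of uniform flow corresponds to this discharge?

y_n = 6.1 m

Manning's equation rearranged: A R^(2/3) = nQ / (1·√S) = 0.034 × 426 / (√0.0048) = 209.1.
Try y = 6.66 m: A R^(2/3) = 256.5 — too large.
Try y = 6.1 m: A R^(2/3) = 209.2 — matches.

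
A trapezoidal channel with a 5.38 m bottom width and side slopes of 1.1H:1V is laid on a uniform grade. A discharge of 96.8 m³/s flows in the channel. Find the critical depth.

y_c = 2.66 m

At critical depth, Q² T / (g A³) = 1, i.e. A³/T = Q²/g = 96.8²/9.81 = 955.2.
At y = 2.12 m: A³/T = 435.1 — short.
At y = 3.01 m: A³/T = 1492 — over.
At y = 2.66 m: A³/T = 960.2 — close enough.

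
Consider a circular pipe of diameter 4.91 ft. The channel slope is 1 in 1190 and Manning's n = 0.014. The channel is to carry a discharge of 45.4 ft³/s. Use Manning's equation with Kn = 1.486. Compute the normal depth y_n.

y_n = 2.97 ft

Manning's equation rearranged: A R^(2/3) = nQ / (1.486·√S) = 0.014 × 45.4 / (1.486 × √0.0008403) = 14.75.
At y = 3.41 ft: A R^(2/3) = 17.99 — high.
At y = 2.41 ft: A R^(2/3) = 10.52 — low.
At y = 2.97 ft: A R^(2/3) = 14.77 — close enough.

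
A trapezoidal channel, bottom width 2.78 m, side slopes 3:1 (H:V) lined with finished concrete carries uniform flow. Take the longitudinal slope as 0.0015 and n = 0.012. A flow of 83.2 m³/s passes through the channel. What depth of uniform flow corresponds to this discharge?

y_n = 2.28 m

Manning's equation rearranged: A R^(2/3) = nQ / (1·√S) = 0.012 × 83.2 / (√0.0015) = 25.78.
At y = 2.58 m: A R^(2/3) = 34.31 — over.
At y = 1.65 m: A R^(2/3) = 12.46 — short.
At y = 2.28 m: A R^(2/3) = 25.79 — ≈ 25.78.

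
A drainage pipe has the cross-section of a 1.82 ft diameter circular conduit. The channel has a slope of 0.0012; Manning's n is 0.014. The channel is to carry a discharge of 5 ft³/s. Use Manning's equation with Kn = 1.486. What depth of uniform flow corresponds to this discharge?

y_n = 1.33 ft

Manning's equation rearranged: A R^(2/3) = nQ / (1.486·√S) = 0.014 × 5 / (1.486 × √0.0012) = 1.36.
Trying y = 1.1 ft: A R^(2/3) = 1.046 — short.
Trying y = 1.56 ft: A R^(2/3) = 1.596 — over.
Trying y = 1.33 ft: A R^(2/3) = 1.361 — close enough.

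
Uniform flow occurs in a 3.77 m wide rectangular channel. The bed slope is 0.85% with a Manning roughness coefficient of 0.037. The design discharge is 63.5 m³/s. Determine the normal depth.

y_n = 5.41 m

Manning's equation rearranged: A R^(2/3) = nQ / (1·√S) = 0.037 × 63.5 / (√0.0085) = 25.48.
At y = 4.09 m: A R^(2/3) = 18.28 — too small.
At y = 6.31 m: A R^(2/3) = 30.5 — too large.
At y = 5.41 m: A R^(2/3) = 25.5 — matches.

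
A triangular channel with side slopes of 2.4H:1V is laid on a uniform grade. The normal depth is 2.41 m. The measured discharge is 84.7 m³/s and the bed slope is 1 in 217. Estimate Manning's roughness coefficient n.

For a triangular section with side slope z = 2.4: A = zy² = 2.4×2.41² = 13.94 m²; P = 2y√(1+z²) = 2×2.41×2.6 = 12.53 m.
Hydraulic radius R = A/P = 13.94/12.53 = 1.112 m.
Rearranging Manning's equation: n = (1/Q) A R^(2/3) S^(1/2) = (1/84.7) × 13.94 × 1.112^(2/3) × √0.004608 = 0.012.

n = 0.012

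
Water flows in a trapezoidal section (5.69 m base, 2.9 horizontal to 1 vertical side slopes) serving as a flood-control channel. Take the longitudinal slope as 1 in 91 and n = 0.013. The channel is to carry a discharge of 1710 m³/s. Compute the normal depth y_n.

y_n = 5.14 m

Manning's equation rearranged: A R^(2/3) = nQ / (1·√S) = 0.013 × 1710 / (√0.01099) = 212.1.
Try y = 5.95 m: A R^(2/3) = 298.7 — too large.
Try y = 3.66 m: A R^(2/3) = 98.48 — too small.
Try y = 5.14 m: A R^(2/3) = 212.5 — close enough.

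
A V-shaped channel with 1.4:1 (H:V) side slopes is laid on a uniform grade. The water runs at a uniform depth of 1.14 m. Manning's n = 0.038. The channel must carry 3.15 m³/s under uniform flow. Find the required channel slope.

S = 0.0121

For a triangular section with side slope z = 1.4: A = zy² = 1.4×1.14² = 1.819 m²; P = 2y√(1+z²) = 2×1.14×1.72 = 3.923 m.
Hydraulic radius R = A/P = 1.819/3.923 = 0.4638 m.
From Manning's equation, S = [nQ / (1 A R^(2/3))]² = [0.038 × 3.15 / (1 × 1.819 × 0.4638^(2/3))]² = 0.0121.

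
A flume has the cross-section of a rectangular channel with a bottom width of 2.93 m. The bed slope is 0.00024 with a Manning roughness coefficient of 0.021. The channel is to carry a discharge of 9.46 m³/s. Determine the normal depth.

Manning's equation rearranged: A R^(2/3) = nQ / (1·√S) = 0.021 × 9.46 / (√0.00024) = 12.82.
Try y = 3.65 m: A R^(2/3) = 11.02 — too small.
Try y = 5.25 m: A R^(2/3) = 16.84 — too large.
Try y = 4.15 m: A R^(2/3) = 12.82 — ≈ 12.82.

y_n = 4.15 m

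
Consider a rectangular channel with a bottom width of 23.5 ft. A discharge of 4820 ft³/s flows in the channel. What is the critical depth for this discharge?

For a rectangular channel, critical depth y_c = (q²/g)^(1/3) where q = Q/b = 4820/23.5 = 205.1 ft²/s.
So y_c = (205.1²/32.2)^(1/3) = 10.9 ft.

y_c = 10.9 ft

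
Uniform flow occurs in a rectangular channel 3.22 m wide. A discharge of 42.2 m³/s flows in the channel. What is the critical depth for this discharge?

y_c = 2.6 m

For a rectangular channel, critical depth y_c = (q²/g)^(1/3) where q = Q/b = 42.2/3.22 = 13.11 m²/s.
So y_c = (13.11²/9.81)^(1/3) = 2.6 m.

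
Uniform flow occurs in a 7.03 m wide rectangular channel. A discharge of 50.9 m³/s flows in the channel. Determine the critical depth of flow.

y_c = 1.75 m

For a rectangular channel, critical depth y_c = (q²/g)^(1/3) where q = Q/b = 50.9/7.03 = 7.24 m²/s.
So y_c = (7.24²/9.81)^(1/3) = 1.75 m.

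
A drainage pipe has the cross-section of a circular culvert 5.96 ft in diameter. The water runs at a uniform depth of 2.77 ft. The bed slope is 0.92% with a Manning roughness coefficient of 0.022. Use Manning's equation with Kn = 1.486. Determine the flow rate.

For a circular section of diameter D = 5.96 ft at depth y = 2.77 ft, the central angle is θ = 2 arccos(1 − 2y/D) = 3.001 rad. Then A = (D²/8)(θ − sin θ) = 12.7 ft² and P = Dθ/2 = 8.942 ft.
Hydraulic radius R = A/P = 12.7/8.942 = 1.42 ft.
Manning's equation: Q = (1.486/n) A R^(2/3) S^(1/2) = (1.486/0.022) × 12.7 × 1.42^(2/3) × 0.0092^(1/2) = 104 ft³/s.

Q = 104 ft³/s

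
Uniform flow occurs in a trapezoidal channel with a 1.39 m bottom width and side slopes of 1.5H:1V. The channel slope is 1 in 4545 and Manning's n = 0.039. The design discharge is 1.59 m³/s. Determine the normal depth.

y_n = 1.42 m

Manning's equation rearranged: A R^(2/3) = nQ / (1·√S) = 0.039 × 1.59 / (√0.00022) = 4.181.
Trying y = 1.7 m: A R^(2/3) = 6.201 — too large.
Trying y = 1.21 m: A R^(2/3) = 2.982 — too small.
Trying y = 1.42 m: A R^(2/3) = 4.191 — close enough.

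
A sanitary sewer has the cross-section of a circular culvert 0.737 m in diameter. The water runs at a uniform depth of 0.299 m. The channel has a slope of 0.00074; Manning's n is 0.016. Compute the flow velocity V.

For a circular section of diameter D = 0.737 m at depth y = 0.299 m, the central angle is θ = 2 arccos(1 − 2y/D) = 2.762 rad. Then A = (D²/8)(θ − sin θ) = 0.1624 m² and P = Dθ/2 = 1.018 m.
Hydraulic radius R = A/P = 0.1624/1.018 = 0.1595 m.
From Manning's equation, V = (1/n) R^(2/3) S^(1/2) = (1/0.016) × 0.1595^(2/3) × 0.00074^(1/2) = 0.5 m/s.

V = 0.5 m/s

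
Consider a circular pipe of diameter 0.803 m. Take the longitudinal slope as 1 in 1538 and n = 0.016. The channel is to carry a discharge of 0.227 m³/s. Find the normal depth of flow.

y_n = 0.553 m

Manning's equation rearranged: A R^(2/3) = nQ / (1·√S) = 0.016 × 0.227 / (√0.0006502) = 0.1424.
Trying y = 0.645 m: A R^(2/3) = 0.1704 — over.
Trying y = 0.467 m: A R^(2/3) = 0.1112 — short.
Trying y = 0.553 m: A R^(2/3) = 0.1423 — close enough.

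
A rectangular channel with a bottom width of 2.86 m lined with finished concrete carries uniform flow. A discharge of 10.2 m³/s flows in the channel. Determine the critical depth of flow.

y_c = 1.09 m

For a rectangular channel, critical depth y_c = (q²/g)^(1/3) where q = Q/b = 10.2/2.86 = 3.566 m²/s.
So y_c = (3.566²/9.81)^(1/3) = 1.09 m.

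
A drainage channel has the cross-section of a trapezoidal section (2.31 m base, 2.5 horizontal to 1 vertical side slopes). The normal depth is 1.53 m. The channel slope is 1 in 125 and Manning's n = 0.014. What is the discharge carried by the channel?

With bottom width b = 2.31 m and side slope z = 2.5: A = (b + zy)y = (2.31 + 2.5×1.53)×1.53 = 9.387 m²; P = b + 2y√(1+z²) = 2.31 + 2×1.53×2.693 = 10.55 m.
Hydraulic radius R = A/P = 9.387/10.55 = 0.8898 m.
Manning's equation: Q = (1/n) A R^(2/3) S^(1/2) = (1/0.014) × 9.387 × 0.8898^(2/3) × 0.008^(1/2) = 55.5 m³/s.

Q = 55.5 m³/s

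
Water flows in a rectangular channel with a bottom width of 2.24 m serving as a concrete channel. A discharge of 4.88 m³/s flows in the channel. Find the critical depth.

For a rectangular channel, critical depth y_c = (q²/g)^(1/3) where q = Q/b = 4.88/2.24 = 2.179 m²/s.
So y_c = (2.179²/9.81)^(1/3) = 0.785 m.

y_c = 0.785 m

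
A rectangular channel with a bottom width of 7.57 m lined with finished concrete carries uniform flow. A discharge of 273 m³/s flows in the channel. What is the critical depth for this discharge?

For a rectangular channel, critical depth y_c = (q²/g)^(1/3) where q = Q/b = 273/7.57 = 36.06 m²/s.
So y_c = (36.06²/9.81)^(1/3) = 5.1 m.

y_c = 5.1 m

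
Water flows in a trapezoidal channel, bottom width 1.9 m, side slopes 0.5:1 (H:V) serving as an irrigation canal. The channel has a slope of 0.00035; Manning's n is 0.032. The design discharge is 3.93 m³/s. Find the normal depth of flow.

Manning's equation rearranged: A R^(2/3) = nQ / (1·√S) = 0.032 × 3.93 / (√0.00035) = 6.722.
Try y = 1.93 m: A R^(2/3) = 5.115 — too small.
Try y = 2.85 m: A R^(2/3) = 10.37 — too large.
Try y = 2.25 m: A R^(2/3) = 6.724 — close enough.

y_n = 2.25 m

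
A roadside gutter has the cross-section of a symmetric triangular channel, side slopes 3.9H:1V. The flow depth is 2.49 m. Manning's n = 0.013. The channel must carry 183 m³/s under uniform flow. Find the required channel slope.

S = 0.00754

For a triangular section with side slope z = 3.9: A = zy² = 3.9×2.49² = 24.18 m²; P = 2y√(1+z²) = 2×2.49×4.026 = 20.05 m.
Hydraulic radius R = A/P = 24.18/20.05 = 1.206 m.
From Manning's equation, S = [nQ / (1 A R^(2/3))]² = [0.013 × 183 / (1 × 24.18 × 1.206^(2/3))]² = 0.00754.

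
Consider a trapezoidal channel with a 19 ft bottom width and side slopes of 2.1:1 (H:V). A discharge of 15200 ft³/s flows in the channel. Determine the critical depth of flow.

At critical depth, Q² T / (g A³) = 1, i.e. A³/T = Q²/g = 15200²/32.2 = 7175000.
At y = 11.8 ft: A³/T = 2011000 — short.
At y = 20.3 ft: A³/T = 18780000 — over.
At y = 16.1 ft: A³/T = 7096000 — ≈ 7175000.

y_c = 16.1 ft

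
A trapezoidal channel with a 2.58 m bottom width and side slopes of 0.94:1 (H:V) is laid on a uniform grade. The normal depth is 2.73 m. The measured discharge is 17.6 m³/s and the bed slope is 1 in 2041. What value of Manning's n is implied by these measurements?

With bottom width b = 2.58 m and side slope z = 0.94: A = (b + zy)y = (2.58 + 0.94×2.73)×2.73 = 14.05 m²; P = b + 2y√(1+z²) = 2.58 + 2×2.73×1.372 = 10.07 m.
Hydraulic radius R = A/P = 14.05/10.07 = 1.395 m.
Rearranging Manning's equation: n = (1/Q) A R^(2/3) S^(1/2) = (1/17.6) × 14.05 × 1.395^(2/3) × √0.00049 = 0.0221.

n = 0.0221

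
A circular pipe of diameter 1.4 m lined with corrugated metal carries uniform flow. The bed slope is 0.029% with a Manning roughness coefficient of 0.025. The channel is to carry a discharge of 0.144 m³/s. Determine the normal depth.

Manning's equation rearranged: A R^(2/3) = nQ / (1·√S) = 0.025 × 0.144 / (√0.00029) = 0.2114.
At y = 0.366 m: A R^(2/3) = 0.1144 — low.
At y = 0.583 m: A R^(2/3) = 0.2772 — high.
At y = 0.503 m: A R^(2/3) = 0.2112 — close enough.

y_n = 0.503 m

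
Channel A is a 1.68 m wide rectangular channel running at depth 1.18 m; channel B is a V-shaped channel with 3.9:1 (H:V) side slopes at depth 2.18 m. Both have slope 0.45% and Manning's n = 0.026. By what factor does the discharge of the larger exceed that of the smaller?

Channel A: Flow area A = b·y = 1.68 × 1.18 = 1.982 m². Wetted perimeter P = b + 2y = 1.68 + 2×1.18 = 4.04 m. Hydraulic radius R = A/P = 1.982/4.04 = 0.4907 m. Q_A = (1/0.026)·1.982·0.4907^(2/3)·√0.0045 = 3.182 m³/s.
Channel B: For a triangular section with side slope z = 3.9: A = zy² = 3.9×2.18² = 18.53 m²; P = 2y√(1+z²) = 2×2.18×4.026 = 17.55 m. Hydraulic radius R = A/P = 18.53/17.55 = 1.056 m. Q_B = (1/0.026)·18.53·1.056^(2/3)·√0.0045 = 49.58 m³/s.
The larger discharge is 49.58 m³/s and the smaller is 3.182 m³/s; the ratio is 15.6.

15.6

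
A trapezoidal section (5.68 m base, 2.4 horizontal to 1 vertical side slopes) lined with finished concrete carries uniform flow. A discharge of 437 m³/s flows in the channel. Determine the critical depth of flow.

y_c = 4.79 m

At critical depth, Q² T / (g A³) = 1, i.e. A³/T = Q²/g = 437²/9.81 = 19470.
At y = 5.56 m: A³/T = 36560 — over.
At y = 3.96 m: A³/T = 8806 — short.
At y = 4.79 m: A³/T = 19420 — matches.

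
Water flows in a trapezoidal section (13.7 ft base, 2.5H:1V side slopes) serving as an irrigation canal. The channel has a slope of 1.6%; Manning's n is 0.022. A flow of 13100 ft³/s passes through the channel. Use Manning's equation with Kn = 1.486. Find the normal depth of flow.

Manning's equation rearranged: A R^(2/3) = nQ / (1.486·√S) = 0.022 × 13100 / (1.486 × √0.016) = 1533.
Try y = 12.5 ft: A R^(2/3) = 2043 — high.
Try y = 7.88 ft: A R^(2/3) = 737.3 — low.
Try y = 11 ft: A R^(2/3) = 1532 — close enough.

y_n = 11 ft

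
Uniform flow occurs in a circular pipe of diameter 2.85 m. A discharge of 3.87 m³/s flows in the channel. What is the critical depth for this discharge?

y_c = 0.845 m

At critical depth, Q² T / (g A³) = 1, i.e. A³/T = Q²/g = 3.87²/9.81 = 1.527.
Try y = 0.677 m: A³/T = 0.644 — short.
Try y = 1 m: A³/T = 2.926 — over.
Try y = 0.845 m: A³/T = 1.525 — ≈ 1.527.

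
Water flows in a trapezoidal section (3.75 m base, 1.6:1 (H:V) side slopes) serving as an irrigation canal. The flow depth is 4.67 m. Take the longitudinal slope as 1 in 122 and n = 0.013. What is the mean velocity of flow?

With bottom width b = 3.75 m and side slope z = 1.6: A = (b + zy)y = (3.75 + 1.6×4.67)×4.67 = 52.41 m²; P = b + 2y√(1+z²) = 3.75 + 2×4.67×1.887 = 21.37 m.
Hydraulic radius R = A/P = 52.41/21.37 = 2.452 m.
From Manning's equation, V = (1/n) R^(2/3) S^(1/2) = (1/0.013) × 2.452^(2/3) × 0.008197^(1/2) = 12.7 m/s.

V = 12.7 m/s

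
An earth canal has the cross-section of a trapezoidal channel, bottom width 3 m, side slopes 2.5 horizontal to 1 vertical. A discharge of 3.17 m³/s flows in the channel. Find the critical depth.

y_c = 0.428 m

At critical depth, Q² T / (g A³) = 1, i.e. A³/T = Q²/g = 3.17²/9.81 = 1.024.
Try y = 0.313 m: A³/T = 0.3635 — short.
Try y = 0.534 m: A³/T = 2.188 — over.
Try y = 0.428 m: A³/T = 1.028 — close enough.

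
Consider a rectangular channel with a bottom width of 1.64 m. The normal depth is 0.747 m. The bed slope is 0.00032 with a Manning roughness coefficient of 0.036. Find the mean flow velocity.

V = 0.266 m/s

Flow area A = b·y = 1.64 × 0.747 = 1.225 m². Wetted perimeter P = b + 2y = 1.64 + 2×0.747 = 3.134 m.
Hydraulic radius R = A/P = 1.225/3.134 = 0.3909 m.
From Manning's equation, V = (1/n) R^(2/3) S^(1/2) = (1/0.036) × 0.3909^(2/3) × 0.00032^(1/2) = 0.266 m/s.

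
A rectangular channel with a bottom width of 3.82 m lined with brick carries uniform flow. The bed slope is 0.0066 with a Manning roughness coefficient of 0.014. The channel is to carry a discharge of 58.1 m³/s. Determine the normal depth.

Manning's equation rearranged: A R^(2/3) = nQ / (1·√S) = 0.014 × 58.1 / (√0.0066) = 10.01.
Trying y = 2.93 m: A R^(2/3) = 12.33 — over.
Trying y = 2.49 m: A R^(2/3) = 10.02 — matches.

y_n = 2.49 m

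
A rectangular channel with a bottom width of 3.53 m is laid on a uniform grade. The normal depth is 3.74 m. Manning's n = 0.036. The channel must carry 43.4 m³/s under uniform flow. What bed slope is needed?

S = 0.011

Flow area A = b·y = 3.53 × 3.74 = 13.2 m². Wetted perimeter P = b + 2y = 3.53 + 2×3.74 = 11.01 m.
Hydraulic radius R = A/P = 13.2/11.01 = 1.199 m.
From Manning's equation, S = [nQ / (1 A R^(2/3))]² = [0.036 × 43.4 / (1 × 13.2 × 1.199^(2/3))]² = 0.011.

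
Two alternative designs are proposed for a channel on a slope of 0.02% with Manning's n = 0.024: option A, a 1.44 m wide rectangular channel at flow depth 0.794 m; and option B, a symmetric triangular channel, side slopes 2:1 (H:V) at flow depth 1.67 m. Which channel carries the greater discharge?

channel B

Channel A: Flow area A = b·y = 1.44 × 0.794 = 1.143 m². Wetted perimeter P = b + 2y = 1.44 + 2×0.794 = 3.028 m. Hydraulic radius R = A/P = 1.143/3.028 = 0.3776 m. Q_A = (1/0.024)·1.143·0.3776^(2/3)·√0.0002 = 0.352 m³/s.
Channel B: For a triangular section with side slope z = 2: A = zy² = 2×1.67² = 5.578 m²; P = 2y√(1+z²) = 2×1.67×2.236 = 7.468 m. Hydraulic radius R = A/P = 5.578/7.468 = 0.7468 m. Q_B = (1/0.024)·5.578·0.7468^(2/3)·√0.0002 = 2.706 m³/s.
Q_A = 0.352 m³/s vs Q_B = 2.706 m³/s, so channel B carries more.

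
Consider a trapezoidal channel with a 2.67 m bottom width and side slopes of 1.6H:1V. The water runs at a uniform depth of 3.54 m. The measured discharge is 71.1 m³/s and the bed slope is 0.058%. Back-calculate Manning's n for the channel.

n = 0.015

With bottom width b = 2.67 m and side slope z = 1.6: A = (b + zy)y = (2.67 + 1.6×3.54)×3.54 = 29.5 m²; P = b + 2y√(1+z²) = 2.67 + 2×3.54×1.887 = 16.03 m.
Hydraulic radius R = A/P = 29.5/16.03 = 1.841 m.
Rearranging Manning's equation: n = (1/Q) A R^(2/3) S^(1/2) = (1/71.1) × 29.5 × 1.841^(2/3) × √0.00058 = 0.015.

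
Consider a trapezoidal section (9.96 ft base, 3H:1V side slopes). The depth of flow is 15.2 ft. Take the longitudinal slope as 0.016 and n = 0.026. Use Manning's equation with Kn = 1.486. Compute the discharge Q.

Q = 24300 ft³/s

With bottom width b = 9.96 ft and side slope z = 3: A = (b + zy)y = (9.96 + 3×15.2)×15.2 = 844.5 ft²; P = b + 2y√(1+z²) = 9.96 + 2×15.2×3.162 = 106.1 ft.
Hydraulic radius R = A/P = 844.5/106.1 = 7.96 ft.
Manning's equation: Q = (1.486/n) A R^(2/3) S^(1/2) = (1.486/0.026) × 844.5 × 7.96^(2/3) × 0.016^(1/2) = 24300 ft³/s.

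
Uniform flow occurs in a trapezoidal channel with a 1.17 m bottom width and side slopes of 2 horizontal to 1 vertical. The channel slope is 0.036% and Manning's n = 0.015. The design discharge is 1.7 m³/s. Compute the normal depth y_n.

y_n = 0.803 m

Manning's equation rearranged: A R^(2/3) = nQ / (1·√S) = 0.015 × 1.7 / (√0.00036) = 1.344.
Try y = 0.683 m: A R^(2/3) = 0.956 — too small.
Try y = 1.02 m: A R^(2/3) = 2.254 — too large.
Try y = 0.803 m: A R^(2/3) = 1.344 — close enough.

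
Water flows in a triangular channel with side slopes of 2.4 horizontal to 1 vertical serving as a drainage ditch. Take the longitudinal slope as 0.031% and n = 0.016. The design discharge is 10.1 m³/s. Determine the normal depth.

y_n = 2.01 m

Manning's equation rearranged: A R^(2/3) = nQ / (1·√S) = 0.016 × 10.1 / (√0.00031) = 9.178.
At y = 2.31 m: A R^(2/3) = 13.37 — high.
At y = 1.67 m: A R^(2/3) = 5.627 — low.
At y = 2.01 m: A R^(2/3) = 9.223 — matches.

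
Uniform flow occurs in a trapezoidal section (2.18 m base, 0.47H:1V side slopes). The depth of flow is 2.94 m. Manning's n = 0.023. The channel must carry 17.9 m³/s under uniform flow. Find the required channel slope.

S = 0.0012

With bottom width b = 2.18 m and side slope z = 0.47: A = (b + zy)y = (2.18 + 0.47×2.94)×2.94 = 10.47 m²; P = b + 2y√(1+z²) = 2.18 + 2×2.94×1.105 = 8.677 m.
Hydraulic radius R = A/P = 10.47/8.677 = 1.207 m.
From Manning's equation, S = [nQ / (1 A R^(2/3))]² = [0.023 × 17.9 / (1 × 10.47 × 1.207^(2/3))]² = 0.0012.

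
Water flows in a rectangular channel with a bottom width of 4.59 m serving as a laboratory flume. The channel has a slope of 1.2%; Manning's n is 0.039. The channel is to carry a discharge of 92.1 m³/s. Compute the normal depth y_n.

Manning's equation rearranged: A R^(2/3) = nQ / (1·√S) = 0.039 × 92.1 / (√0.012) = 32.79.
Trying y = 6.26 m: A R^(2/3) = 40.6 — over.
Trying y = 4.19 m: A R^(2/3) = 25.01 — short.
Trying y = 5.23 m: A R^(2/3) = 32.77 — ≈ 32.79.

y_n = 5.23 m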